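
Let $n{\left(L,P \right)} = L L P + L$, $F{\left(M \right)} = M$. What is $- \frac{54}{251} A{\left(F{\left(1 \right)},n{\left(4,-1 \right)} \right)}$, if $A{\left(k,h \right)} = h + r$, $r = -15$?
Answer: $\frac{1458}{251} \approx 5.8088$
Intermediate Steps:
$n{\left(L,P \right)} = L + P L^{2}$ ($n{\left(L,P \right)} = L^{2} P + L = P L^{2} + L = L + P L^{2}$)
$A{\left(k,h \right)} = -15 + h$ ($A{\left(k,h \right)} = h - 15 = -15 + h$)
$- \frac{54}{251} A{\left(F{\left(1 \right)},n{\left(4,-1 \right)} \right)} = - \frac{54}{251} \left(-15 + 4 \left(1 + 4 \left(-1\right)\right)\right) = \left(-54\right) \frac{1}{251} \left(-15 + 4 \left(1 - 4\right)\right) = - \frac{54 \left(-15 + 4 \left(-3\right)\right)}{251} = - \frac{54 \left(-15 - 12\right)}{251} = \left(- \frac{54}{251}\right) \left(-27\right) = \frac{1458}{251}$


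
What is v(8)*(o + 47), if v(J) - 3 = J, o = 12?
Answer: 649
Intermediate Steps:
v(J) = 3 + J
v(8)*(o + 47) = (3 + 8)*(12 + 47) = 11*59 = 649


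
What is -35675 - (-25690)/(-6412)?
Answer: -16340985/458 ≈ -35679.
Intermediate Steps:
-35675 - (-25690)/(-6412) = -35675 - (-25690)*(-1)/6412 = -35675 - 1*1835/458 = -35675 - 1835/458 = -16340985/458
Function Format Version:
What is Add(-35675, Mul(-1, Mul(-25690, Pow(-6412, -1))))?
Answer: Rational(-16340985, 458) ≈ -35679.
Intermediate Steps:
Add(-35675, Mul(-1, Mul(-25690, Pow(-6412, -1)))) = Add(-35675, Mul(-1, Mul(-25690, Rational(-1, 6412)))) = Add(-35675, Mul(-1, Rational(1835, 458))) = Add(-35675, Rational(-1835, 458)) = Rational(-16340985, 458)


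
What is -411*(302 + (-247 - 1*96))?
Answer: 16851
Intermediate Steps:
-411*(302 + (-247 - 1*96)) = -411*(302 + (-247 - 96)) = -411*(302 - 343) = -411*(-41) = 16851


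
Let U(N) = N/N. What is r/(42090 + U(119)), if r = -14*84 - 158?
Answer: -1334/42091 ≈ -0.031693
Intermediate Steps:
U(N) = 1
r = -1334 (r = -1176 - 158 = -1334)
r/(42090 + U(119)) = -1334/(42090 + 1) = -1334/42091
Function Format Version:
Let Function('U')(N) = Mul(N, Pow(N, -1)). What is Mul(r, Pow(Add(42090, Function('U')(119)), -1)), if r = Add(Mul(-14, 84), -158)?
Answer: Rational(-1334, 42091) ≈ -0.031693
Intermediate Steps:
Function('U')(N) = 1
r = -1334 (r = Add(-1176, -158) = -1334)
Mul(r, Pow(Add(42090, Function('U')(119)), -1)) = Mul(-1334, Pow(Add(42090, 1), -1)) = Mul(-1334, Pow(42091, -1)) = Mul(-1334, Rational(1, 42091)) = Rational(-1334, 42091)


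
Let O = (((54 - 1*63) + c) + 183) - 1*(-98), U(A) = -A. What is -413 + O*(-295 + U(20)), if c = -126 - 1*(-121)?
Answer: -84518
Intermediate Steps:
c = -5 (c = -126 + 121 = -5)
O = 267 (O = (((54 - 1*63) - 5) + 183) - 1*(-98) = (((54 - 63) - 5) + 183) + 98 = ((-9 - 5) + 183) + 98 = (-14 + 183) + 98 = 169 + 98 = 267)
-413 + O*(-295 + U(20)) = -413 + 267*(-295 - 1*20) = -413 + 267*(-295 - 20) = -413 + 267*(-315) = -413 - 84105 = -84518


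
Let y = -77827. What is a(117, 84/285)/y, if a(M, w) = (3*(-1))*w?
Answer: 84/7393565 ≈ 1.1361e-5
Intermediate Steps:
a(M, w) = -3*w
a(117, 84/285)/y = -252/285/(-77827) = -252/285*(-1/77827) = -3*28/95*(-1/77827) = -84/95*(-1/77827) = 84/7393565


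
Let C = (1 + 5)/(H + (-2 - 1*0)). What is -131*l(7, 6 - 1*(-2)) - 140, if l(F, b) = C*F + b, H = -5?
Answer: -402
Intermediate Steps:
C = -6/7 (C = (1 + 5)/(-5 + (-2 - 1*0)) = 6/(-5 + (-2 + 0)) = 6/(-5 - 2) = 6/(-7) = 6*(-⅐) = -6/7 ≈ -0.85714)
l(F, b) = b - 6*F/7 (l(F, b) = -6*F/7 + b = b - 6*F/7)
-131*l(7, 6 - 1*(-2)) - 140 = -131*((6 - 1*(-2)) - 6/7*7) - 140 = -131*((6 + 2) - 6) - 140 = -131*(8 - 6) - 140 = -131*2 - 140 = -262 - 140 = -402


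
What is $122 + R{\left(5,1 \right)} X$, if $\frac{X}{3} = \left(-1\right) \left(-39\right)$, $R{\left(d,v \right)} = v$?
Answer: $239$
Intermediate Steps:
$X = 117$ ($X = 3 \left(\left(-1\right) \left(-39\right)\right) = 3 \cdot 39 = 117$)
$122 + R{\left(5,1 \right)} X = 122 + 1 \cdot 117 = 122 + 117 = 239$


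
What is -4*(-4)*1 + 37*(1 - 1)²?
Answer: 16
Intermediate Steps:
-4*(-4)*1 + 37*(1 - 1)² = 16*1 + 37*0² = 16 + 37*0 = 16 + 0 = 16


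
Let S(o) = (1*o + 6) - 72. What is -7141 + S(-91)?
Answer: -7298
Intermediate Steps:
S(o) = -66 + o (S(o) = (o + 6) - 72 = (6 + o) - 72 = -66 + o)
-7141 + S(-91) = -7141 + (-66 - 91) = -7141 - 157 = -7298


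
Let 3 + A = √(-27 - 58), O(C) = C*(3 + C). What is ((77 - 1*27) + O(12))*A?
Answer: -690 + 230*I*√85 ≈ -690.0 + 2120.5*I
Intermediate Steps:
A = -3 + I*√85 (A = -3 + √(-27 - 58) = -3 + √(-85) = -3 + I*√85 ≈ -3.0 + 9.2195*I)
((77 - 1*27) + O(12))*A = ((77 - 1*27) + 12*(3 + 12))*(-3 + I*√85) = ((77 - 27) + 12*15)*(-3 + I*√85) = (50 + 180)*(-3 + I*√85) = 230*(-3 + I*√85) = -690 + 230*I*√85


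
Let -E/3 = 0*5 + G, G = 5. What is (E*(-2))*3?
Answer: 90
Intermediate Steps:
E = -15 (E = -3*(0*5 + 5) = -3*(0 + 5) = -3*5 = -15)
(E*(-2))*3 = -15*(-2)*3 = 30*3 = 90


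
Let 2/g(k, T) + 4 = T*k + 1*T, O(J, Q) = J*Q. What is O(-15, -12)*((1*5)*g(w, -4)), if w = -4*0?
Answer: -225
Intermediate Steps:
w = 0
g(k, T) = 2/(-4 + T + T*k) (g(k, T) = 2/(-4 + (T*k + 1*T)) = 2/(-4 + (T*k + T)) = 2/(-4 + (T + T*k)) = 2/(-4 + T + T*k))
O(-15, -12)*((1*5)*g(w, -4)) = (-15*(-12))*((1*5)*(2/(-4 - 4 - 4*0))) = 180*(5*(2/(-4 - 4 + 0))) = 180*(5*(2/(-8))) = 180*(5*(2*(-⅛))) = 180*(5*(-¼)) = 180*(-5/4) = -225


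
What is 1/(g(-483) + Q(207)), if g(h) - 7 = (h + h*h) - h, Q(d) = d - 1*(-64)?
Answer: 1/233567 ≈ 4.2814e-6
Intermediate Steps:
Q(d) = 64 + d (Q(d) = d + 64 = 64 + d)
g(h) = 7 + h² (g(h) = 7 + ((h + h*h) - h) = 7 + ((h + h²) - h) = 7 + h²)
1/(g(-483) + Q(207)) = 1/((7 + (-483)²) + (64 + 207)) = 1/((7 + 233289) + 271) = 1/(233296 + 271) = 1/233567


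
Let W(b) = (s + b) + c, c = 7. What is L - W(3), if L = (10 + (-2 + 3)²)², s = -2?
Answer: 113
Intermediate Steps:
W(b) = 5 + b (W(b) = (-2 + b) + 7 = 5 + b)
L = 121 (L = (10 + 1²)² = (10 + 1)² = 11² = 121)
L - W(3) = 121 - (5 + 3) = 121 - 1*8 = 121 - 8 = 113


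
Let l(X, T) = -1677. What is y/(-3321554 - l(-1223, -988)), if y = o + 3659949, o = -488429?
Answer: -288320/301807 ≈ -0.95531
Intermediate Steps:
y = 3171520 (y = -488429 + 3659949 = 3171520)
y/(-3321554 - l(-1223, -988)) = 3171520/(-3321554 - 1*(-1677)) = 3171520/(-3321554 + 1677) = 3171520/(-3319877) = 3171520*(-1/3319877) = -288320/301807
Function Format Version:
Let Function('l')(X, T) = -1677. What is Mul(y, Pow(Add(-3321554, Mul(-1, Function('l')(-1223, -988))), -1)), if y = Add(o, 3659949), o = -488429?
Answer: Rational(-288320, 301807) ≈ -0.95531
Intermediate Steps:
y = 3171520 (y = Add(-488429, 3659949) = 3171520)
Mul(y, Pow(Add(-3321554, Mul(-1, Function('l')(-1223, -988))), -1)) = Mul(3171520, Pow(Add(-3321554, Mul(-1, -1677)), -1)) = Mul(3171520, Pow(Add(-3321554, 1677), -1)) = Mul(3171520, Pow(-3319877, -1)) = Mul(3171520, Rational(-1, 3319877)) = Rational(-288320, 301807)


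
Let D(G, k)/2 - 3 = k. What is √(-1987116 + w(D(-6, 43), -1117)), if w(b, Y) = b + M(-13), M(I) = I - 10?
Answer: 3*I*√220783 ≈ 1409.6*I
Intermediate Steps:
D(G, k) = 6 + 2*k
M(I) = -10 + I
w(b, Y) = -23 + b (w(b, Y) = b + (-10 - 13) = b - 23 = -23 + b)
√(-1987116 + w(D(-6, 43), -1117)) = √(-1987116 + (-23 + (6 + 2*43))) = √(-1987116 + (-23 + (6 + 86))) = √(-1987116 + (-23 + 92)) = √(-1987116 + 69) = √(-1987047) = 3*I*√220783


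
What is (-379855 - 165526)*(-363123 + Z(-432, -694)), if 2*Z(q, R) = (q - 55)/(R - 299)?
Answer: 393307938737371/1986 ≈ 1.9804e+11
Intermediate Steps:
Z(q, R) = (-55 + q)/(2*(-299 + R)) (Z(q, R) = ((q - 55)/(R - 299))/2 = ((-55 + q)/(-299 + R))/2 = (-55 + q)/(2*(-299 + R)))
(-379855 - 165526)*(-363123 + Z(-432, -694)) = (-379855 - 165526)*(-363123 + (-55 - 432)/(2*(-299 - 694))) = -545381*(-363123 + (1/2)*(-487)/(-993)) = -545381*(-363123 + (1/2)*(-1/993)*(-487)) = -545381*(-363123 + 487/1986) = -545381*(-721161791/1986) = 393307938737371/1986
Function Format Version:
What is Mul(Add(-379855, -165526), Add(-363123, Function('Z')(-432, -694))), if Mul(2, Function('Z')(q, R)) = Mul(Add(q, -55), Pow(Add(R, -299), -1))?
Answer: Rational(393307938737371, 1986) ≈ 1.9804e+11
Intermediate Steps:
Function('Z')(q, R) = Mul(Rational(1, 2), Pow(Add(-299, R), -1), Add(-55, q)) (Function('Z')(q, R) = Mul(Rational(1, 2), Mul(Add(q, -55), Pow(Add(R, -299), -1))) = Mul(Rational(1, 2), Mul(Add(-55, q), Pow(Add(-299, R), -1))) = Mul(Rational(1, 2), Mul(Pow(Add(-299, R), -1), Add(-55, q))) = Mul(Rational(1, 2), Pow(Add(-299, R), -1), Add(-55, q)))
Mul(Add(-379855, -165526), Add(-363123, Function('Z')(-432, -694))) = Mul(Add(-379855, -165526), Add(-363123, Mul(Rational(1, 2), Pow(Add(-299, -694), -1), Add(-55, -432)))) = Mul(-545381, Add(-363123, Mul(Rational(1, 2), Pow(-993, -1), -487))) = Mul(-545381, Add(-363123, Mul(Rational(1, 2), Rational(-1, 993), -487))) = Mul(-545381, Add(-363123, Rational(487, 1986))) = Mul(-545381, Rational(-721161791, 1986)) = Rational(393307938737371, 1986)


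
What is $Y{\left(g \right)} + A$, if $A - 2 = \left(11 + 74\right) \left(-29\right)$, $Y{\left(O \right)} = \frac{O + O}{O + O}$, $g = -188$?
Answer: $-2462$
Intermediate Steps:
$Y{\left(O \right)} = 1$ ($Y{\left(O \right)} = \frac{2 O}{2 O} = 2 O \frac{1}{2 O} = 1$)
$A = -2463$ ($A = 2 + \left(11 + 74\right) \left(-29\right) = 2 + 85 \left(-29\right) = 2 - 2465 = -2463$)
$Y{\left(g \right)} + A = 1 - 2463 = -2462$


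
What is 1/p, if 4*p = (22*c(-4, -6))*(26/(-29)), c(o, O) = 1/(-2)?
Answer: 58/143 ≈ 0.40559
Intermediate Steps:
c(o, O) = -½
p = 143/58 (p = ((22*(-½))*(26/(-29)))/4 = (-286*(-1)/29)/4 = (-11*(-26/29))/4 = (¼)*(286/29) = 143/58 ≈ 2.4655)
1/p = 1/(143/58) = 58/143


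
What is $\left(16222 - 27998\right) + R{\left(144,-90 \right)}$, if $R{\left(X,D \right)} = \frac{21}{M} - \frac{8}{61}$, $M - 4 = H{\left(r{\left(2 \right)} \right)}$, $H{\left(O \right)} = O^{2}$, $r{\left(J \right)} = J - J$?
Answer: $- \frac{2872095}{244} \approx -11771.0$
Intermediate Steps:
$r{\left(J \right)} = 0$
$M = 4$ ($M = 4 + 0^{2} = 4 + 0 = 4$)
$R{\left(X,D \right)} = \frac{1249}{244}$ ($R{\left(X,D \right)} = \frac{21}{4} - \frac{8}{61} = \frac{1249}{244}$)
$\left(16222 - 27998\right) + R{\left(144,-90 \right)} = \left(16222 - 27998\right) + \frac{1249}{244} = -11776 + \frac{1249}{244} = - \frac{2872095}{244}$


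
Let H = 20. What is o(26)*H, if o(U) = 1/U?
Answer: 10/13 ≈ 0.76923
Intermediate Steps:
o(26)*H = 20/26 = (1/26)*20 = 10/13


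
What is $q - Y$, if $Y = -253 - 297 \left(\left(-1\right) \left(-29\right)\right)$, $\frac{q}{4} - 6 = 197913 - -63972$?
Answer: $1056430$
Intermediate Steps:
$q = 1047564$ ($q = 24 + 4 \left(197913 - -63972\right) = 24 + 4 \left(197913 + 63972\right) = 24 + 4 \cdot 261885 = 24 + 1047540 = 1047564$)
$Y = -8866$ ($Y = -253 - 8613 = -8866$)
$q - Y = 1047564 - -8866 = 1047564 + 8866 = 1056430$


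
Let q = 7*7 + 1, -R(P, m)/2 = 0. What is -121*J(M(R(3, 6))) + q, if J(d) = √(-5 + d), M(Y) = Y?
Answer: 50 - 121*I*√5 ≈ 50.0 - 270.56*I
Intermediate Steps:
R(P, m) = 0 (R(P, m) = -2*0 = 0)
q = 50 (q = 49 + 1 = 50)
-121*J(M(R(3, 6))) + q = -121*√(-5 + 0) + 50 = -121*I*√5 + 50 = 50 - 121*I*√5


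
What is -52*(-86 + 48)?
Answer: 1976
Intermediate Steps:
-52*(-86 + 48) = -52*(-38) = 1976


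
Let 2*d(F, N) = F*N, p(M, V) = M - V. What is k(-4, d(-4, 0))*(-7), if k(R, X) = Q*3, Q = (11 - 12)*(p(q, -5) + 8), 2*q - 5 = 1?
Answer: 336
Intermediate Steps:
q = 3 (q = 5/2 + (1/2)*1 = 5/2 + 1/2 = 3)
Q = -16 (Q = (11 - 12)*((3 - 1*(-5)) + 8) = -((3 + 5) + 8) = -(8 + 8) = -1*16 = -16)
d(F, N) = F*N/2 (d(F, N) = (F*N)/2 = F*N/2)
k(R, X) = -48 (k(R, X) = -16*3 = -48)
k(-4, d(-4, 0))*(-7) = -48*(-7) = 336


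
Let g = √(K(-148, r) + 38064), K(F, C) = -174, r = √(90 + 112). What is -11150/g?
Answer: -1115*√4210/1263 ≈ -57.281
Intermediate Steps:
r = √202 ≈ 14.213
g = 3*√4210 (g = √(-174 + 38064) = √37890 = 3*√4210 ≈ 194.65)
-11150/g = -11150*√4210/12630 = -1115*√4210/1263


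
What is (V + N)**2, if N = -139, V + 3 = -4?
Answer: 21316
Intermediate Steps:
V = -7 (V = -3 - 4 = -7)
(V + N)**2 = (-7 - 139)**2 = (-146)**2 = 21316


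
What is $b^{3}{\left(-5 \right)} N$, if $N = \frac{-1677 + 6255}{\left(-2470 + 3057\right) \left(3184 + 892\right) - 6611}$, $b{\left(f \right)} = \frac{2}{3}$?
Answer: $\frac{12208}{21474009} \approx 0.0005685$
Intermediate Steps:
$b{\left(f \right)} = \frac{2}{3}$ ($b{\left(f \right)} = 2 \cdot \frac{1}{3} = \frac{2}{3}$)
$N = \frac{4578}{2386001}$ ($N = \frac{4578}{587 \cdot 4076 - 6611} = \frac{4578}{2392612 - 6611} = \frac{4578}{2386001} \approx 0.0019187$)
$b^{3}{\left(-5 \right)} N = \left(\frac{2}{3}\right)^{3} \cdot \frac{4578}{2386001} = \frac{8}{27} \cdot \frac{4578}{2386001} = \frac{12208}{21474009}$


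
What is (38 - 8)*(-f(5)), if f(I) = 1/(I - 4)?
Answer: -30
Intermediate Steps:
f(I) = 1/(-4 + I)
(38 - 8)*(-f(5)) = (38 - 8)*(-1/(-4 + 5)) = 30*(-1/1) = 30*(-1*1) = 30*(-1) = -30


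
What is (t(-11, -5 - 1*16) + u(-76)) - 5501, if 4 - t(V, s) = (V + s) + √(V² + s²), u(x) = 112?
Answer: -5353 - √562 ≈ -5376.7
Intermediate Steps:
t(V, s) = 4 - V - s - √(V² + s²) (t(V, s) = 4 - ((V + s) + √(V² + s²)) = 4 - (V + s + √(V² + s²)) = 4 + (-V - s - √(V² + s²)) = 4 - V - s - √(V² + s²))
(t(-11, -5 - 1*16) + u(-76)) - 5501 = ((4 - 1*(-11) - (-5 - 1*16) - √((-11)² + (-5 - 1*16)²)) + 112) - 5501 = ((4 + 11 - (-5 - 16) - √(121 + (-5 - 16)²)) + 112) - 5501 = ((4 + 11 - 1*(-21) - √(121 + (-21)²)) + 112) - 5501 = ((4 + 11 + 21 - √(121 + 441)) + 112) - 5501 = ((4 + 11 + 21 - √562) + 112) - 5501 = ((36 - √562) + 112) - 5501 = (148 - √562) - 5501 = -5353 - √562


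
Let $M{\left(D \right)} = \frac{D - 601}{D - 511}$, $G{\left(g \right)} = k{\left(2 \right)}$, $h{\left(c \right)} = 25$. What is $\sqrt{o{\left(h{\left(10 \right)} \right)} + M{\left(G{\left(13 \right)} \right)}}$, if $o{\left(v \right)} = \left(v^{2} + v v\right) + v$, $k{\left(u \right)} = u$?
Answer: $\frac{\sqrt{330633166}}{509} \approx 35.724$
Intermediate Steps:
$o{\left(v \right)} = v + 2 v^{2}$ ($o{\left(v \right)} = \left(v^{2} + v^{2}\right) + v = 2 v^{2} + v = v + 2 v^{2}$)
$G{\left(g \right)} = 2$
$M{\left(D \right)} = \frac{-601 + D}{-511 + D}$ ($M{\left(D \right)} = \frac{D - 601}{-511 + D} = \frac{-601 + D}{-511 + D}$)
$\sqrt{o{\left(h{\left(10 \right)} \right)} + M{\left(G{\left(13 \right)} \right)}} = \sqrt{25 \left(1 + 2 \cdot 25\right) + \frac{-601 + 2}{-511 + 2}} = \sqrt{25 \left(1 + 50\right) + \frac{1}{-509} \left(-599\right)} = \sqrt{25 \cdot 51 - - \frac{599}{509}} = \sqrt{1275 + \frac{599}{509}} = \sqrt{\frac{649574}{509}} = \frac{\sqrt{330633166}}{509}$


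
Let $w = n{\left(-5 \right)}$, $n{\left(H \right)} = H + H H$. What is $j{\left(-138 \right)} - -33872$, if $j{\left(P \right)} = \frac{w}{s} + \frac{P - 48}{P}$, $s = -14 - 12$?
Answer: $\frac{10127901}{299} \approx 33873.0$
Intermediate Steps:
$n{\left(H \right)} = H + H^{2}$
$s = -26$ ($s = -14 - 12 = -26$)
$w = 20$ ($w = - 5 \left(1 - 5\right) = \left(-5\right) \left(-4\right) = 20$)
$j{\left(P \right)} = - \frac{10}{13} + \frac{-48 + P}{P}$ ($j{\left(P \right)} = \frac{20}{-26} + \frac{P - 48}{P} = 20 \left(- \frac{1}{26}\right) + \frac{P - 48}{P} = - \frac{10}{13} + \frac{-48 + P}{P}$)
$j{\left(-138 \right)} - -33872 = \left(\frac{3}{13} - \frac{48}{-138}\right) - -33872 = \left(\frac{3}{13} - - \frac{8}{23}\right) + 33872 = \left(\frac{3}{13} + \frac{8}{23}\right) + 33872 = \frac{173}{299} + 33872 = \frac{10127901}{299}$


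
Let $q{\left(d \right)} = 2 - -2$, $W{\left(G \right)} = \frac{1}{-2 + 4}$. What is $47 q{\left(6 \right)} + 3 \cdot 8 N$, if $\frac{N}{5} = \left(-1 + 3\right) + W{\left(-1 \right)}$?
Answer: $488$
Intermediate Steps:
$W{\left(G \right)} = \frac{1}{2}$
$q{\left(d \right)} = 4$ ($q{\left(d \right)} = 2 + 2 = 4$)
$N = \frac{25}{2}$ ($N = 5 \left(\left(-1 + 3\right) + \frac{1}{2}\right) = 5 \left(2 + \frac{1}{2}\right) = 5 \cdot \frac{5}{2} = \frac{25}{2} \approx 12.5$)
$47 q{\left(6 \right)} + 3 \cdot 8 N = 47 \cdot 4 + 3 \cdot 8 \cdot \frac{25}{2} = 188 + 24 \cdot \frac{25}{2} = 188 + 300 = 488$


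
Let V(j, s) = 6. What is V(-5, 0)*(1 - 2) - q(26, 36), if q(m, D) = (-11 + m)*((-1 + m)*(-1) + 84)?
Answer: -891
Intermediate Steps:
q(m, D) = (-11 + m)*(85 - m) (q(m, D) = (-11 + m)*((1 - m) + 84) = (-11 + m)*(85 - m))
V(-5, 0)*(1 - 2) - q(26, 36) = 6*(1 - 2) - (-935 - 1*26**2 + 96*26) = 6*(-1) - (-935 - 1*676 + 2496) = -6 - (-935 - 676 + 2496) = -6 - 1*885 = -6 - 885 = -891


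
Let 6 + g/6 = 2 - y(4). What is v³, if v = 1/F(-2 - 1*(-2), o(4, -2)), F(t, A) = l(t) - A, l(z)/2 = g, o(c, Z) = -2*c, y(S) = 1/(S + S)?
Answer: -8/571787 ≈ -1.3991e-5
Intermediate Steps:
y(S) = 1/(2*S)
g = -99/4 (g = -36 + 6*(2 - 1/(2*4)) = -36 + 6*(2 - 1*⅛) = -36 + 6*(2 - ⅛) = -36 + 6*(15/8) = -36 + 45/4 = -99/4 ≈ -24.750)
l(z) = -99/2 (l(z) = 2*(-99/4) = -99/2)
F(t, A) = -99/2 - A
v = -2/83 (v = 1/(-99/2 - (-2)*4) = 1/(-99/2 - 1*(-8)) = 1/(-99/2 + 8) = 1/(-83/2) = -2/83 ≈ -0.024096)
v³ = (-2/83)³ = -8/571787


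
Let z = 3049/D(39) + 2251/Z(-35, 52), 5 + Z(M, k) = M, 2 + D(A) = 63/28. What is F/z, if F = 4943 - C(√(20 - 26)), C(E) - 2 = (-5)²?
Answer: 196640/485589 ≈ 0.40495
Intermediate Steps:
D(A) = ¼ (D(A) = -2 + 63/28 = -2 + 63*(1/28) = -2 + 9/4 = ¼)
Z(M, k) = -5 + M
C(E) = 27 (C(E) = 2 + (-5)² = 2 + 25 = 27)
F = 4916 (F = 4943 - 1*27 = 4943 - 27 = 4916)
z = 485589/40 (z = 3049/(¼) + 2251/(-5 - 35) = 3049*4 + 2251/(-40) = 12196 + 2251*(-1/40) = 12196 - 2251/40 = 485589/40 ≈ 12140.)
F/z = 4916/(485589/40) = 4916*(40/485589) = 196640/485589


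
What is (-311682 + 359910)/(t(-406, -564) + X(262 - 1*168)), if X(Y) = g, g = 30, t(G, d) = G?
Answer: -12057/94 ≈ -128.27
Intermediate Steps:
X(Y) = 30
(-311682 + 359910)/(t(-406, -564) + X(262 - 1*168)) = (-311682 + 359910)/(-406 + 30) = 48228/(-376) = 48228*(-1/376) = -12057/94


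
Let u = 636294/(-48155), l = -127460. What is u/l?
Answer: 318147/3068918150 ≈ 0.00010367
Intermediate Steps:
u = -636294/48155 (u = 636294*(-1/48155) = -636294/48155 ≈ -13.213)
u/l = -636294/48155/(-127460) = -636294/48155*(-1/127460) = 318147/3068918150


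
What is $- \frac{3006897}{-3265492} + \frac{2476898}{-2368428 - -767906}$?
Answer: $- \frac{86202257989}{137539257548} \approx -0.62675$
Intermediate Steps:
$- \frac{3006897}{-3265492} + \frac{2476898}{-2368428 - -767906} = \left(-3006897\right) \left(- \frac{1}{3265492}\right) + \frac{2476898}{-2368428 + 767906} = \frac{3006897}{3265492} + \frac{2476898}{-1600522} = \frac{3006897}{3265492} + 2476898 \left(- \frac{1}{1600522}\right) = \frac{3006897}{3265492} - \frac{1238449}{800261} = - \frac{86202257989}{137539257548}$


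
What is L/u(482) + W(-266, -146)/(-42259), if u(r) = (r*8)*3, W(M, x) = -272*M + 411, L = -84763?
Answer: -4423722001/488852112 ≈ -9.0492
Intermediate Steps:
W(M, x) = 411 - 272*M
u(r) = 24*r (u(r) = (8*r)*3 = 24*r)
L/u(482) + W(-266, -146)/(-42259) = -84763/(24*482) + (411 - 272*(-266))/(-42259) = -84763/11568 + (411 + 72352)*(-1/42259) = -84763*1/11568 + 72763*(-1/42259) = -84763/11568 - 72763/42259 = -4423722001/488852112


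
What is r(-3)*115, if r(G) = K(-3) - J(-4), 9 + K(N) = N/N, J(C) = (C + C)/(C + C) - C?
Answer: -1495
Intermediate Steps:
J(C) = 1 - C (J(C) = (2*C)/((2*C)) - C = (2*C)*(1/(2*C)) - C = 1 - C)
K(N) = -8 (K(N) = -9 + N/N = -9 + 1 = -8)
r(G) = -13 (r(G) = -8 - (1 - 1*(-4)) = -8 - (1 + 4) = -8 - 1*5 = -8 - 5 = -13)
r(-3)*115 = -13*115 = -1495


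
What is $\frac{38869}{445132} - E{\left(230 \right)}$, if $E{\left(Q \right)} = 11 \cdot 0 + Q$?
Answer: $- \frac{102341491}{445132} \approx -229.91$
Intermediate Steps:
$E{\left(Q \right)} = Q$ ($E{\left(Q \right)} = 0 + Q = Q$)
$\frac{38869}{445132} - E{\left(230 \right)} = \frac{38869}{445132} - 230 = - \frac{102341491}{445132}$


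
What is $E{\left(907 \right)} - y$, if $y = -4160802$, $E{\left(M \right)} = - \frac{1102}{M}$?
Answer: $\frac{3773846312}{907} \approx 4.1608 \cdot 10^{6}$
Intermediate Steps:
$E{\left(907 \right)} - y = - \frac{1102}{907} - -4160802 = \left(-1102\right) \frac{1}{907} + 4160802 = - \frac{1102}{907} + 4160802 = \frac{3773846312}{907}$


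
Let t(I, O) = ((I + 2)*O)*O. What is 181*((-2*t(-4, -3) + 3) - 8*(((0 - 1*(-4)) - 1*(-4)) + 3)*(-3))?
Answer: 54843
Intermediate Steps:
t(I, O) = O²*(2 + I) (t(I, O) = ((2 + I)*O)*O = (O*(2 + I))*O = O²*(2 + I))
181*((-2*t(-4, -3) + 3) - 8*(((0 - 1*(-4)) - 1*(-4)) + 3)*(-3)) = 181*((-2*(-3)²*(2 - 4) + 3) - 8*(((0 - 1*(-4)) - 1*(-4)) + 3)*(-3)) = 181*((-18*(-2) + 3) - 8*(((0 + 4) + 4) + 3)*(-3)) = 181*((-2*(-18) + 3) - 8*((4 + 4) + 3)*(-3)) = 181*((36 + 3) - 8*(8 + 3)*(-3)) = 181*(39 - 88*(-3)) = 181*(39 - 8*(-33)) = 181*(39 + 264) = 181*303 = 54843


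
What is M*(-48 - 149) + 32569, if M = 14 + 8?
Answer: 28235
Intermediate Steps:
M = 22
M*(-48 - 149) + 32569 = 22*(-48 - 149) + 32569 = 22*(-197) + 32569 = -4334 + 32569 = 28235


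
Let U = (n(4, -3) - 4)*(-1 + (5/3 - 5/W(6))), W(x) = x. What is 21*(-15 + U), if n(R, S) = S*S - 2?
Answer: -651/2 ≈ -325.50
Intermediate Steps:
n(R, S) = -2 + S² (n(R, S) = S² - 2 = -2 + S²)
U = -½ (U = ((-2 + (-3)²) - 4)*(-1 + (5/3 - 5/6)) = ((-2 + 9) - 4)*(-1 + (5*(⅓) - 5*⅙)) = (7 - 4)*(-1 + (5/3 - ⅚)) = 3*(-1 + ⅚) = 3*(-⅙) = -½ ≈ -0.50000)
21*(-15 + U) = 21*(-15 - ½) = 21*(-31/2) = -651/2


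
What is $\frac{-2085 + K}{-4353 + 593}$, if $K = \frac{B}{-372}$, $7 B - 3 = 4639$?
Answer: $\frac{2716991}{4895520} \approx 0.555$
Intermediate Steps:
$B = \frac{4642}{7}$ ($B = \frac{3}{7} + \frac{1}{7} \cdot 4639 = \frac{3}{7} + \frac{4639}{7} = \frac{4642}{7} \approx 663.14$)
$K = - \frac{2321}{1302}$ ($K = \frac{4642}{7 \left(-372\right)} = \frac{4642}{7} \left(- \frac{1}{372}\right) = - \frac{2321}{1302} \approx -1.7826$)
$\frac{-2085 + K}{-4353 + 593} = \frac{-2085 - \frac{2321}{1302}}{-4353 + 593} = - \frac{2716991}{1302 \left(-3760\right)} = \left(- \frac{2716991}{1302}\right) \left(- \frac{1}{3760}\right) = \frac{2716991}{4895520}$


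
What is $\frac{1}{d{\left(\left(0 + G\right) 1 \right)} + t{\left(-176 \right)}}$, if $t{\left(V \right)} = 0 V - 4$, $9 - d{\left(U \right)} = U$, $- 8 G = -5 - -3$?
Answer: $\frac{4}{19} \approx 0.21053$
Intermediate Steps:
$G = \frac{1}{4}$ ($G = - \frac{-5 - -3}{8} = - \frac{-5 + 3}{8} = \left(- \frac{1}{8}\right) \left(-2\right) = \frac{1}{4} \approx 0.25$)
$d{\left(U \right)} = 9 - U$
$t{\left(V \right)} = -4$ ($t{\left(V \right)} = 0 - 4 = -4$)
$\frac{1}{d{\left(\left(0 + G\right) 1 \right)} + t{\left(-176 \right)}} = \frac{1}{\left(9 - \left(0 + \frac{1}{4}\right) 1\right) - 4} = \frac{1}{\left(9 - \frac{1}{4} \cdot 1\right) - 4} = \frac{1}{\left(9 - \frac{1}{4}\right) - 4} = \frac{1}{\frac{35}{4} - 4} = \frac{1}{\frac{19}{4}} = \frac{4}{19}$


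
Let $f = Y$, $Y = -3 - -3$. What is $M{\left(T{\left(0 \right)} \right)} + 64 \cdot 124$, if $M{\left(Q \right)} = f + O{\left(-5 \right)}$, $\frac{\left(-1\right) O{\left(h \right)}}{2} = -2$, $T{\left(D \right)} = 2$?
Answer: $7940$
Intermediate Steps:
$Y = 0$ ($Y = -3 + 3 = 0$)
$O{\left(h \right)} = 4$ ($O{\left(h \right)} = \left(-2\right) \left(-2\right) = 4$)
$f = 0$
$M{\left(Q \right)} = 4$ ($M{\left(Q \right)} = 0 + 4 = 4$)
$M{\left(T{\left(0 \right)} \right)} + 64 \cdot 124 = 4 + 64 \cdot 124 = 4 + 7936 = 7940$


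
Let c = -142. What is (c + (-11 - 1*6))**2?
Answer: 25281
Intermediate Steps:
(c + (-11 - 1*6))**2 = (-142 + (-11 - 1*6))**2 = (-142 + (-11 - 6))**2 = (-142 - 17)**2 = (-159)**2 = 25281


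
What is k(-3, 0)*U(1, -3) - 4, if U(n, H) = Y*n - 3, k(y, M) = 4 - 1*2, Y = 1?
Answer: -8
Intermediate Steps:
k(y, M) = 2 (k(y, M) = 4 - 2 = 2)
U(n, H) = -3 + n (U(n, H) = 1*n - 3 = n - 3 = -3 + n)
k(-3, 0)*U(1, -3) - 4 = 2*(-3 + 1) - 4 = 2*(-2) - 4 = -4 - 4 = -8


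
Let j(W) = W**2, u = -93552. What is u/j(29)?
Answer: -93552/841 ≈ -111.24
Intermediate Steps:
u/j(29) = -93552/(29**2) = -93552/841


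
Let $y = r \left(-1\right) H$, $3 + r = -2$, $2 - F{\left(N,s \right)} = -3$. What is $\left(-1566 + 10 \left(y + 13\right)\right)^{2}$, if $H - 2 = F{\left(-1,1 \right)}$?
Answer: $1179396$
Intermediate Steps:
$F{\left(N,s \right)} = 5$ ($F{\left(N,s \right)} = 2 - -3 = 2 + 3 = 5$)
$H = 7$ ($H = 2 + 5 = 7$)
$r = -5$ ($r = -3 - 2 = -5$)
$y = 35$ ($y = \left(-5\right) \left(-1\right) 7 = 5 \cdot 7 = 35$)
$\left(-1566 + 10 \left(y + 13\right)\right)^{2} = \left(-1566 + 10 \left(35 + 13\right)\right)^{2} = \left(-1566 + 10 \cdot 48\right)^{2} = \left(-1566 + 480\right)^{2} = \left(-1086\right)^{2} = 1179396$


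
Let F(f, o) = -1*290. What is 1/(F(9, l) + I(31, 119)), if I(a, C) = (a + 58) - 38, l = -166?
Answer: -1/239 ≈ -0.0041841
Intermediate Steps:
F(f, o) = -290
I(a, C) = 20 + a (I(a, C) = (58 + a) - 38 = 20 + a)
1/(F(9, l) + I(31, 119)) = 1/(-290 + (20 + 31)) = 1/(-290 + 51) = 1/(-239) = -1/239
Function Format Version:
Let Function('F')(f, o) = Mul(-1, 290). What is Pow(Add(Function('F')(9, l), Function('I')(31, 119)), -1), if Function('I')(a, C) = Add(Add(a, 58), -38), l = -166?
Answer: Rational(-1, 239) ≈ -0.0041841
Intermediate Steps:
Function('F')(f, o) = -290
Function('I')(a, C) = Add(20, a) (Function('I')(a, C) = Add(Add(58, a), -38) = Add(20, a))
Pow(Add(Function('F')(9, l), Function('I')(31, 119)), -1) = Pow(Add(-290, Add(20, 31)), -1) = Pow(Add(-290, 51), -1) = Pow(-239, -1) = Rational(-1, 239)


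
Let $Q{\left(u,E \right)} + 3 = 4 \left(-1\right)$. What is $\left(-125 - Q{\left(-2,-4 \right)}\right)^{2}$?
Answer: $13924$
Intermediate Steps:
$Q{\left(u,E \right)} = -7$ ($Q{\left(u,E \right)} = -3 + 4 \left(-1\right) = -3 - 4 = -7$)
$\left(-125 - Q{\left(-2,-4 \right)}\right)^{2} = \left(-125 - -7\right)^{2} = \left(-125 + 7\right)^{2} = \left(-118\right)^{2} = 13924$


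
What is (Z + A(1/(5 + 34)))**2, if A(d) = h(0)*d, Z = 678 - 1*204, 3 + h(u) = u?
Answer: 37957921/169 ≈ 2.2460e+5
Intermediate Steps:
h(u) = -3 + u
Z = 474 (Z = 678 - 204 = 474)
A(d) = -3*d (A(d) = (-3 + 0)*d = -3*d)
(Z + A(1/(5 + 34)))**2 = (474 - 3/(5 + 34))**2 = (474 - 3/39)**2 = (474 - 3*1/39)**2 = (474 - 1/13)**2 = (6161/13)**2 = 37957921/169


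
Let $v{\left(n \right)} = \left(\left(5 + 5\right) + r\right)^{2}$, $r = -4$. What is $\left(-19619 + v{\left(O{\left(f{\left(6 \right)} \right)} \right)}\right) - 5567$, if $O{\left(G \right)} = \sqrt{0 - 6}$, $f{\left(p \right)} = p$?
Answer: $-25150$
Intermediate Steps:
$O{\left(G \right)} = i \sqrt{6}$ ($O{\left(G \right)} = \sqrt{-6} = i \sqrt{6}$)
$v{\left(n \right)} = 36$ ($v{\left(n \right)} = \left(\left(5 + 5\right) - 4\right)^{2} = \left(10 - 4\right)^{2} = 6^{2} = 36$)
$\left(-19619 + v{\left(O{\left(f{\left(6 \right)} \right)} \right)}\right) - 5567 = \left(-19619 + 36\right) - 5567 = -19583 - 5567 = -25150$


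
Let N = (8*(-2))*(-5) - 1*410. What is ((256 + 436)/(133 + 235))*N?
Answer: -28545/46 ≈ -620.54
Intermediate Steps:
N = -330 (N = -16*(-5) - 410 = 80 - 410 = -330)
((256 + 436)/(133 + 235))*N = ((256 + 436)/(133 + 235))*(-330) = (692/368)*(-330) = (692*(1/368))*(-330) = (173/92)*(-330) = -28545/46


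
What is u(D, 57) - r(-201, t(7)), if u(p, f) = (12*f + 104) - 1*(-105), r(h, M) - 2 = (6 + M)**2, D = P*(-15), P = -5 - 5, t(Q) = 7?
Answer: 722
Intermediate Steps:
P = -10
D = 150 (D = -10*(-15) = 150)
r(h, M) = 2 + (6 + M)**2
u(p, f) = 209 + 12*f (u(p, f) = (104 + 12*f) + 105 = 209 + 12*f)
u(D, 57) - r(-201, t(7)) = (209 + 12*57) - (2 + (6 + 7)**2) = (209 + 684) - (2 + 13**2) = 893 - (2 + 169) = 893 - 1*171 = 893 - 171 = 722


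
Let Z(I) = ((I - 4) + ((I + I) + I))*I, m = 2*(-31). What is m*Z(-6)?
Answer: -10416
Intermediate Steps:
m = -62
Z(I) = I*(-4 + 4*I) (Z(I) = ((-4 + I) + (2*I + I))*I = ((-4 + I) + 3*I)*I = (-4 + 4*I)*I = I*(-4 + 4*I))
m*Z(-6) = -248*(-6)*(-1 - 6) = -248*(-6)*(-7) = -62*168 = -10416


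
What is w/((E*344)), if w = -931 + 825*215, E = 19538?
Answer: 44111/1680268 ≈ 0.026252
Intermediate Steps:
w = 176444 (w = -931 + 177375 = 176444)
w/((E*344)) = 176444/((19538*344)) = 176444/6721072 = 176444*(1/6721072) = 44111/1680268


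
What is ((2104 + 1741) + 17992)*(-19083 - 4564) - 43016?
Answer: -516422555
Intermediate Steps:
((2104 + 1741) + 17992)*(-19083 - 4564) - 43016 = (3845 + 17992)*(-23647) - 43016 = 21837*(-23647) - 43016 = -516379539 - 43016 = -516422555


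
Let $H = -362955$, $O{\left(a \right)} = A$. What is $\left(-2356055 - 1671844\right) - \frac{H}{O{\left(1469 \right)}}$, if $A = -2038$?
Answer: $- \frac{8209221117}{2038} \approx -4.0281 \cdot 10^{6}$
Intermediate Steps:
$O{\left(a \right)} = -2038$
$\left(-2356055 - 1671844\right) - \frac{H}{O{\left(1469 \right)}} = \left(-2356055 - 1671844\right) - - \frac{362955}{-2038} = -4027899 - \left(-362955\right) \left(- \frac{1}{2038}\right) = -4027899 - \frac{362955}{2038} = - \frac{8209221117}{2038}$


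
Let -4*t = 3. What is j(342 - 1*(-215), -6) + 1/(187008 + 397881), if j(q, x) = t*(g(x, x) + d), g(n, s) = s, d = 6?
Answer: 1/584889 ≈ 1.7097e-6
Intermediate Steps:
t = -¾ (t = -¼*3 = -¾ ≈ -0.75000)
j(q, x) = -9/2 - 3*x/4 (j(q, x) = -3*(x + 6)/4 = -3*(6 + x)/4 = -9/2 - 3*x/4)
j(342 - 1*(-215), -6) + 1/(187008 + 397881) = (-9/2 - ¾*(-6)) + 1/(187008 + 397881) = (-9/2 + 9/2) + 1/584889 = 0 + 1/584889 = 1/584889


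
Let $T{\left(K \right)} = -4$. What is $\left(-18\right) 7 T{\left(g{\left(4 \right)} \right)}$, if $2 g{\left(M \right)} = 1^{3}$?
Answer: $504$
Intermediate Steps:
$g{\left(M \right)} = \frac{1}{2}$ ($g{\left(M \right)} = \frac{1^{3}}{2} = \frac{1}{2} \cdot 1 = \frac{1}{2}$)
$\left(-18\right) 7 T{\left(g{\left(4 \right)} \right)} = \left(-18\right) 7 \left(-4\right) = \left(-126\right) \left(-4\right) = 504$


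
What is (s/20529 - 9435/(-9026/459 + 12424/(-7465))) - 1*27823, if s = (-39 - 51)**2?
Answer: -4564269723690053/166699371386 ≈ -27380.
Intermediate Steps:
s = 8100 (s = (-90)**2 = 8100)
(s/20529 - 9435/(-9026/459 + 12424/(-7465))) - 1*27823 = (8100/20529 - 9435/(-9026/459 + 12424/(-7465))) - 1*27823 = (8100*(1/20529) - 9435/(-9026*1/459 + 12424*(-1/7465))) - 27823 = (900/2281 - 9435/(-9026/459 - 12424/7465)) - 27823 = (900/2281 - 9435/(-73081706/3426435)) - 27823 = (900/2281 - 9435*(-3426435/73081706)) - 27823 = (900/2281 + 32328414225/73081706) - 27823 = 73806886382625/166699371386 - 27823 = -4564269723690053/166699371386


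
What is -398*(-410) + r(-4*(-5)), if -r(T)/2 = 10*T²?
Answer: 155180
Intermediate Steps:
r(T) = -20*T²
-398*(-410) + r(-4*(-5)) = -398*(-410) - 20*(-4*(-5))² = 163180 - 20*20² = 163180 - 20*400 = 163180 - 8000 = 155180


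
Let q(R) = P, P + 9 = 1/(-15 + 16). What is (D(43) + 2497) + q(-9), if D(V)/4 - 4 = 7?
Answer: 2533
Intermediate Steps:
P = -8 (P = -9 + 1/(-15 + 16) = -9 + 1/1 = -9 + 1 = -8)
D(V) = 44 (D(V) = 16 + 4*7 = 16 + 28 = 44)
q(R) = -8
(D(43) + 2497) + q(-9) = (44 + 2497) - 8 = 2541 - 8 = 2533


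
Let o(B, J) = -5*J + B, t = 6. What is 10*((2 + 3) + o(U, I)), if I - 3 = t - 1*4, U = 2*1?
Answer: -180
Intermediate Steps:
U = 2
I = 5 (I = 3 + (6 - 1*4) = 3 + (6 - 4) = 3 + 2 = 5)
o(B, J) = B - 5*J
10*((2 + 3) + o(U, I)) = 10*((2 + 3) + (2 - 5*5)) = 10*(5 + (2 - 25)) = 10*(5 - 23) = 10*(-18) = -180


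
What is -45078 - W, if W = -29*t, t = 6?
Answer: -44904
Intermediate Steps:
W = -174 (W = -29*6 = -174)
-45078 - W = -45078 - 1*(-174) = -45078 + 174 = -44904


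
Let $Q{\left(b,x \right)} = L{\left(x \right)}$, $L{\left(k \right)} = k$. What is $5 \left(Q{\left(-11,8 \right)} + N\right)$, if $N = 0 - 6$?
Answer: $10$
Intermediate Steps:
$Q{\left(b,x \right)} = x$
$N = -6$ ($N = 0 - 6 = -6$)
$5 \left(Q{\left(-11,8 \right)} + N\right) = 5 \left(8 - 6\right) = 5 \cdot 2 = 10$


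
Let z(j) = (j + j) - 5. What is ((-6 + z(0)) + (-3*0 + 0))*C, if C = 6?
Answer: -66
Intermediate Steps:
z(j) = -5 + 2*j (z(j) = 2*j - 5 = -5 + 2*j)
((-6 + z(0)) + (-3*0 + 0))*C = ((-6 + (-5 + 2*0)) + (-3*0 + 0))*6 = ((-6 + (-5 + 0)) + (0 + 0))*6 = ((-6 - 5) + 0)*6 = (-11 + 0)*6 = -11*6 = -66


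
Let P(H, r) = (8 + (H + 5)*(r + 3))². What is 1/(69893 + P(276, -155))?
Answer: 1/1823701509 ≈ 5.4834e-10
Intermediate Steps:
P(H, r) = (8 + (3 + r)*(5 + H))² (P(H, r) = (8 + (5 + H)*(3 + r))² = (8 + (3 + r)*(5 + H))²)
1/(69893 + P(276, -155)) = 1/(69893 + (23 + 3*276 + 5*(-155) + 276*(-155))²) = 1/(69893 + (23 + 828 - 775 - 42780)²) = 1/(69893 + (-42704)²) = 1/(69893 + 1823631616) = 1/1823701509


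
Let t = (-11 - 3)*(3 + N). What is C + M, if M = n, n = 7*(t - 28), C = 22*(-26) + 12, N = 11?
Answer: -2128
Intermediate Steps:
t = -196 (t = (-11 - 3)*(3 + 11) = -14*14 = -196)
C = -560 (C = -572 + 12 = -560)
n = -1568 (n = 7*(-196 - 28) = 7*(-224) = -1568)
M = -1568
C + M = -560 - 1568 = -2128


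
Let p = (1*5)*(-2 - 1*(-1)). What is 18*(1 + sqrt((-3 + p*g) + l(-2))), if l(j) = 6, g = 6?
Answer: 18 + 54*I*sqrt(3) ≈ 18.0 + 93.531*I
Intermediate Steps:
p = -5 (p = 5*(-2 + 1) = 5*(-1) = -5)
18*(1 + sqrt((-3 + p*g) + l(-2))) = 18*(1 + sqrt((-3 - 5*6) + 6)) = 18*(1 + sqrt((-3 - 30) + 6)) = 18*(1 + sqrt(-33 + 6)) = 18*(1 + sqrt(-27)) = 18*(1 + 3*I*sqrt(3)) = 18 + 54*I*sqrt(3)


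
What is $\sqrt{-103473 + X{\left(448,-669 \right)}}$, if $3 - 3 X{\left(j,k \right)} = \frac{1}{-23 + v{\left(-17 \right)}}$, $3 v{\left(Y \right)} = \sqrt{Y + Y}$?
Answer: $\sqrt{\frac{7139567 - 103472 i \sqrt{34}}{-69 + i \sqrt{34}}} \approx 2.0 \cdot 10^{-6} + 321.67 i$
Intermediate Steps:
$v{\left(Y \right)} = \frac{\sqrt{2} \sqrt{Y}}{3}$ ($v{\left(Y \right)} = \frac{\sqrt{Y + Y}}{3} = \frac{\sqrt{2 Y}}{3} = \frac{\sqrt{2} \sqrt{Y}}{3}$)
$X{\left(j,k \right)} = 1 - \frac{1}{3 \left(-23 + \frac{i \sqrt{34}}{3}\right)}$ ($X{\left(j,k \right)} = 1 - \frac{1}{3 \left(-23 + \frac{\sqrt{2} \sqrt{-17}}{3}\right)} = 1 - \frac{1}{3 \left(-23 + \frac{\sqrt{2} i \sqrt{17}}{3}\right)} = 1 - \frac{1}{3 \left(-23 + \frac{i \sqrt{34}}{3}\right)}$)
$\sqrt{-103473 + X{\left(448,-669 \right)}} = \sqrt{-103473 + \left(\frac{4864}{4795} + \frac{i \sqrt{34}}{4795}\right)} = \sqrt{- \frac{496148171}{4795} + \frac{i \sqrt{34}}{4795}}$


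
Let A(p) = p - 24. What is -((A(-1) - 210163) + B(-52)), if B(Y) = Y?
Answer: 210240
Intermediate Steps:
A(p) = -24 + p
-((A(-1) - 210163) + B(-52)) = -(((-24 - 1) - 210163) - 52) = -((-25 - 210163) - 52) = -(-210188 - 52) = -1*(-210240) = 210240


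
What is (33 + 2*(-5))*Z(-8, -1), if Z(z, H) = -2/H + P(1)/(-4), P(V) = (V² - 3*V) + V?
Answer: 207/4 ≈ 51.750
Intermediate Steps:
P(V) = V² - 2*V
Z(z, H) = ¼ - 2/H (Z(z, H) = -2/H + (1*(-2 + 1))/(-4) = -2/H + (1*(-1))*(-¼) = -2/H - 1*(-¼) = -2/H + ¼ = ¼ - 2/H)
(33 + 2*(-5))*Z(-8, -1) = (33 + 2*(-5))*((¼)*(-8 - 1)/(-1)) = (33 - 10)*((¼)*(-1)*(-9)) = 23*(9/4) = 207/4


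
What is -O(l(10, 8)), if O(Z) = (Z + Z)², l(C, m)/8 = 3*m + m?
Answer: -262144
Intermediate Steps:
l(C, m) = 32*m (l(C, m) = 8*(3*m + m) = 8*(4*m) = 32*m)
O(Z) = 4*Z² (O(Z) = (2*Z)² = 4*Z²)
-O(l(10, 8)) = -4*(32*8)² = -4*256² = -4*65536 = -1*262144 = -262144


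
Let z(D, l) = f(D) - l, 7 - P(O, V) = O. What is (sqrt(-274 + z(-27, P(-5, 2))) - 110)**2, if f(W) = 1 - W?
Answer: (110 - I*sqrt(258))**2 ≈ 11842.0 - 3533.7*I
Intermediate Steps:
P(O, V) = 7 - O
z(D, l) = 1 - D - l (z(D, l) = (1 - D) - l = 1 - D - l)
(sqrt(-274 + z(-27, P(-5, 2))) - 110)**2 = (sqrt(-274 + (1 - 1*(-27) - (7 - 1*(-5)))) - 110)**2 = (sqrt(-274 + (1 + 27 - (7 + 5))) - 110)**2 = (sqrt(-274 + (1 + 27 - 1*12)) - 110)**2 = (sqrt(-274 + (1 + 27 - 12)) - 110)**2 = (sqrt(-274 + 16) - 110)**2 = (sqrt(-258) - 110)**2 = (I*sqrt(258) - 110)**2 = (-110 + I*sqrt(258))**2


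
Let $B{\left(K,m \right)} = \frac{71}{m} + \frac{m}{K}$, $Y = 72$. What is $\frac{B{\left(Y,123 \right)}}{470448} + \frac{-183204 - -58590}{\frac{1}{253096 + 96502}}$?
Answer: $- \frac{20167055856140140855}{462920832} \approx -4.3565 \cdot 10^{10}$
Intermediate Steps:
$\frac{B{\left(Y,123 \right)}}{470448} + \frac{-183204 - -58590}{\frac{1}{253096 + 96502}} = \frac{\frac{71}{123} + \frac{123}{72}}{470448} + \frac{-183204 - -58590}{\frac{1}{253096 + 96502}} = \left(71 \cdot \frac{1}{123} + 123 \cdot \frac{1}{72}\right) \frac{1}{470448} + \frac{-183204 + 58590}{\frac{1}{349598}} = \left(\frac{71}{123} + \frac{41}{24}\right) \frac{1}{470448} - 124614 \frac{1}{\frac{1}{349598}} = \frac{2249}{984} \cdot \frac{1}{470448} - 43564805172 = \frac{2249}{462920832} - 43564805172 = - \frac{20167055856140140855}{462920832}$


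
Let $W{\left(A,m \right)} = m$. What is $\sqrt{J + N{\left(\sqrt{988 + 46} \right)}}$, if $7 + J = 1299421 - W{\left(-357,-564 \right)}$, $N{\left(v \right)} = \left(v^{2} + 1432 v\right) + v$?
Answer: $\sqrt{1301012 + 1433 \sqrt{1034}} \approx 1160.6$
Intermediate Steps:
$N{\left(v \right)} = v^{2} + 1433 v$
$J = 1299978$ ($J = -7 + \left(1299421 - -564\right) = -7 + \left(1299421 + 564\right) = -7 + 1299985 = 1299978$)
$\sqrt{J + N{\left(\sqrt{988 + 46} \right)}} = \sqrt{1299978 + \sqrt{988 + 46} \left(1433 + \sqrt{988 + 46}\right)} = \sqrt{1299978 + \sqrt{1034} \left(1433 + \sqrt{1034}\right)}$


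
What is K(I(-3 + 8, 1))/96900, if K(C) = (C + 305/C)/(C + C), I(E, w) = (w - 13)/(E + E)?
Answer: 7661/6976800 ≈ 0.0010981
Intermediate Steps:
I(E, w) = (-13 + w)/(2*E) (I(E, w) = (-13 + w)/((2*E)) = (-13 + w)*(1/(2*E)) = (-13 + w)/(2*E))
K(C) = (C + 305/C)/(2*C) (K(C) = (C + 305/C)/((2*C)) = (C + 305/C)*(1/(2*C)) = (C + 305/C)/(2*C))
K(I(-3 + 8, 1))/96900 = ((305 + ((-13 + 1)/(2*(-3 + 8)))**2)/(2*((-13 + 1)/(2*(-3 + 8)))**2))/96900 = ((305 + ((1/2)*(-12)/5)**2)/(2*((1/2)*(-12)/5)**2))*(1/96900) = ((305 + ((1/2)*(1/5)*(-12))**2)/(2*((1/2)*(1/5)*(-12))**2))*(1/96900) = ((305 + (-6/5)**2)/(2*(-6/5)**2))*(1/96900) = ((1/2)*(25/36)*(305 + 36/25))*(1/96900) = ((1/2)*(25/36)*(7661/25))*(1/96900) = (7661/72)*(1/96900) = 7661/6976800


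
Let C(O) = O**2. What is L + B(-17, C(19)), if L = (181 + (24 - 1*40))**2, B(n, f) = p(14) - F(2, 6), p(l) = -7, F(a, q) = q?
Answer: 27212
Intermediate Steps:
B(n, f) = -13 (B(n, f) = -7 - 1*6 = -7 - 6 = -13)
L = 27225 (L = (181 + (24 - 40))**2 = (181 - 16)**2 = 165**2 = 27225)
L + B(-17, C(19)) = 27225 - 13 = 27212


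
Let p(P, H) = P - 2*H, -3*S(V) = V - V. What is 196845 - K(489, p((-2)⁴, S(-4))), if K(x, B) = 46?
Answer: 196799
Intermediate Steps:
S(V) = 0 (S(V) = -(V - V)/3 = -⅓*0 = 0)
196845 - K(489, p((-2)⁴, S(-4))) = 196845 - 1*46 = 196845 - 46 = 196799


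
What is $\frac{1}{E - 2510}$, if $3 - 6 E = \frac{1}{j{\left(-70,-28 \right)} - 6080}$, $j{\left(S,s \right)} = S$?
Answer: $- \frac{36900}{92600549} \approx -0.00039849$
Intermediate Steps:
$E = \frac{18451}{36900}$ ($E = \frac{1}{2} - \frac{1}{6 \left(-70 - 6080\right)} = \frac{1}{2} - \frac{1}{6 \left(-6150\right)} = \frac{1}{2} - - \frac{1}{36900} = \frac{1}{2} + \frac{1}{36900} = \frac{18451}{36900} \approx 0.50003$)
$\frac{1}{E - 2510} = \frac{1}{\frac{18451}{36900} - 2510} = \frac{1}{- \frac{92600549}{36900}} = - \frac{36900}{92600549}$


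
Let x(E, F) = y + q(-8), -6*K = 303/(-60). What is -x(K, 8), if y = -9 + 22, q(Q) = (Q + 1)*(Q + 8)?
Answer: -13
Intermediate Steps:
q(Q) = (1 + Q)*(8 + Q)
y = 13
K = 101/120 (K = -101/(2*(-60)) = -101*(-1)/(2*60) = -⅙*(-101/20) = 101/120 ≈ 0.84167)
x(E, F) = 13 (x(E, F) = 13 + (8 + (-8)² + 9*(-8)) = 13 + (8 + 64 - 72) = 13 + 0 = 13)
-x(K, 8) = -1*13 = -13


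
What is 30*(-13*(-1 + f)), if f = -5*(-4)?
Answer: -7410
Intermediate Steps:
f = 20
30*(-13*(-1 + f)) = 30*(-13*(-1 + 20)) = 30*(-13*19) = 30*(-247) = -7410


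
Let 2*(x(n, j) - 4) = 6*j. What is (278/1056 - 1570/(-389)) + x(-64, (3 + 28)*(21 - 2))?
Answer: 364632263/205392 ≈ 1775.3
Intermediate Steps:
x(n, j) = 4 + 3*j (x(n, j) = 4 + (6*j)/2 = 4 + 3*j)
(278/1056 - 1570/(-389)) + x(-64, (3 + 28)*(21 - 2)) = (278/1056 - 1570/(-389)) + (4 + 3*((3 + 28)*(21 - 2))) = (278*(1/1056) - 1570*(-1/389)) + (4 + 3*(31*19)) = (139/528 + 1570/389) + (4 + 3*589) = 883031/205392 + (4 + 1767) = 883031/205392 + 1771 = 364632263/205392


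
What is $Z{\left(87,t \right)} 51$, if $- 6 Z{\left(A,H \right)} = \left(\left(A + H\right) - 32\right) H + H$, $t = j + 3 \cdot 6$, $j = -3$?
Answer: $- \frac{18105}{2} \approx -9052.5$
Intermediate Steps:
$t = 15$ ($t = -3 + 3 \cdot 6 = -3 + 18 = 15$)
$Z{\left(A,H \right)} = - \frac{H}{6} - \frac{H \left(-32 + A + H\right)}{6}$ ($Z{\left(A,H \right)} = - \frac{\left(\left(A + H\right) - 32\right) H + H}{6} = - \frac{\left(-32 + A + H\right) H + H}{6} = - \frac{H \left(-32 + A + H\right) + H}{6} = - \frac{H + H \left(-32 + A + H\right)}{6} = - \frac{H}{6} - \frac{H \left(-32 + A + H\right)}{6}$)
$Z{\left(87,t \right)} 51 = \frac{1}{6} \cdot 15 \left(31 - 87 - 15\right) 51 = \frac{1}{6} \cdot 15 \left(-71\right) 51 = \left(- \frac{355}{2}\right) 51 = - \frac{18105}{2}$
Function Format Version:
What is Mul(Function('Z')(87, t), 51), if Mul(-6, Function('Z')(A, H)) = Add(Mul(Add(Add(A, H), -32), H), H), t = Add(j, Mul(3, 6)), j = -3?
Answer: Rational(-18105, 2) ≈ -9052.5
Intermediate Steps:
t = 15 (t = Add(-3, Mul(3, 6)) = Add(-3, 18) = 15)
Function('Z')(A, H) = Add(Mul(Rational(-1, 6), H), Mul(Rational(-1, 6), H, Add(-32, A, H))) (Function('Z')(A, H) = Mul(Rational(-1, 6), Add(Mul(Add(Add(A, H), -32), H), H)) = Mul(Rational(-1, 6), Add(Mul(Add(-32, A, H), H), H)) = Mul(Rational(-1, 6), Add(Mul(H, Add(-32, A, H)), H)) = Mul(Rational(-1, 6), Add(H, Mul(H, Add(-32, A, H)))) = Add(Mul(Rational(-1, 6), H), Mul(Rational(-1, 6), H, Add(-32, A, H))))
Mul(Function('Z')(87, t), 51) = Mul(Mul(Rational(1, 6), 15, Add(31, Mul(-1, 87), Mul(-1, 15))), 51) = Mul(Mul(Rational(1, 6), 15, Add(31, -87, -15)), 51) = Mul(Mul(Rational(1, 6), 15, -71), 51) = Mul(Rational(-355, 2), 51) = Rational(-18105, 2)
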